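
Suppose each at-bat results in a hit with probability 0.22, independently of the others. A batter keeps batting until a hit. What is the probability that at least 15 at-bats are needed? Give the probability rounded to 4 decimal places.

0.0309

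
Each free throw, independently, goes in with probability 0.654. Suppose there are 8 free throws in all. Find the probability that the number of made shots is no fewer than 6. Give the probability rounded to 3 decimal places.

0.437

X ~ Binomial(8, 0.654); P(X ≥ 6) = Σ C(8,k) p^k (1−p)^(8−k) over k:
  k=6: C(8,6)·0.654^6·0.346^2 = 0.26229
  k=7: C(8,7)·0.654^7·0.346^1 = 0.14165
  k=8: C(8,8)·0.654^8·0.346^0 = 0.03347
Total = 0.43740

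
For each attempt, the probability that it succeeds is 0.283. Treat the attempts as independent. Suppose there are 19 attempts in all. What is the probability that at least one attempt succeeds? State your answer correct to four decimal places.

P(at least one) = 1 − P(none) = 1 − (1 − 0.283)^19
= 1 − 0.001798 = 0.998202

0.9982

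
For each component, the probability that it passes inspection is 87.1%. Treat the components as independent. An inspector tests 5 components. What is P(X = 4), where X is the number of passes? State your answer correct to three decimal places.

X ~ Binomial(n=5, p=0.871).
P(X=4) = C(5,4) · p^4 · (1−p)^1
= 5 · 0.57554 · 0.129 = 0.37122

0.371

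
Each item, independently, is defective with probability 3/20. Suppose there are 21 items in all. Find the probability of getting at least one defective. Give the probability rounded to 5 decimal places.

0.96705

P(at least one) = 1 − P(none) = 1 − (1 − 0.15)^21
= 1 − 0.0329456 = 0.9670544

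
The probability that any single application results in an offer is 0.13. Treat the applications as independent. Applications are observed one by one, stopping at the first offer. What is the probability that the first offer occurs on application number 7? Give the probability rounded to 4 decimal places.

0.0564

Geometric (trials to first success), p = 0.13.
P(Y = 7) = (1−p)^6 · p = 0.43363 · 0.13 = 0.056371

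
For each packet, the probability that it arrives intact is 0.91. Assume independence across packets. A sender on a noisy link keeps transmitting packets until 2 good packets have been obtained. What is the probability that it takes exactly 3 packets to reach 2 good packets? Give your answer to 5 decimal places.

Y = trial on which the second success occurs; negative binomial, r=2, p=0.91.
P(Y=3) = C(2,1) · p^2 · (1−p)^1
= 2 · 0.8281 · 0.09 = 0.1490580

0.14906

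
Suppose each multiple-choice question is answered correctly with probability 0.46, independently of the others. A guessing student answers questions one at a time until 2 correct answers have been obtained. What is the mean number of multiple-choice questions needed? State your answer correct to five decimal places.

4.34783

Y = total multiple-choice questions until the second success; negative binomial with r=2, p=0.46.
E[Y] = r / p = 2 / 0.46 = 4.3478261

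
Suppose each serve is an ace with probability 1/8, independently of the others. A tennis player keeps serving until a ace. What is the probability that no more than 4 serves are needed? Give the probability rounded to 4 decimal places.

Y = number of serves to the first success; geometric, p = 0.125.
P(Y ≤ 4) = 1 − (1−p)^4 = 1 − 0.586182 = 0.413818

0.4138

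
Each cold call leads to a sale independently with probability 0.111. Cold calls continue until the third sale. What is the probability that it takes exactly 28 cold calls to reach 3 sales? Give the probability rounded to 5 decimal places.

0.02534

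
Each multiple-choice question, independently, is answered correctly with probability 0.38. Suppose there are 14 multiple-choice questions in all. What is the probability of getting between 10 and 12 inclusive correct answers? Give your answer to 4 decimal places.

X ~ Binomial(14, 0.38); P(10 ≤ X ≤ 12) = Σ C(14,k) p^k (1−p)^(14−k) over k:
  k=10: C(14,10)·0.38^10·0.62^4 = 0.009286
  k=11: C(14,11)·0.38^11·0.62^3 = 0.002070
  k=12: C(14,12)·0.38^12·0.62^2 = 0.000317
Total = 0.011673

0.0117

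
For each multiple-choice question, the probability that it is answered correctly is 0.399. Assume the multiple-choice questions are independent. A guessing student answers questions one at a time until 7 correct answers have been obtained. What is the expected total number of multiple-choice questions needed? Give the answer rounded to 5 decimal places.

17.54386

Y = total multiple-choice questions until the seventh success; negative binomial with r=7, p=0.399.
E[Y] = r / p = 7 / 0.399 = 17.5438596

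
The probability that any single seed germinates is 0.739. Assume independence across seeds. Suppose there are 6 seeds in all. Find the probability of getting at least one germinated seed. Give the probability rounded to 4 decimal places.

0.9997

P(at least one) = 1 − P(none) = 1 − (1 − 0.739)^6
= 1 − 0.000316 = 0.999684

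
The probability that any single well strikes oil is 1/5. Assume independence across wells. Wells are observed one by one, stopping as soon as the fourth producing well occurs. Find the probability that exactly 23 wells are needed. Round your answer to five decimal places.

Y = trial on which the fourth success occurs; negative binomial, r=4, p=0.20.
P(Y=23) = C(22,3) · p^4 · (1−p)^19
= 1540 · 0.0016 · 0.014412 = 0.0355100

0.03551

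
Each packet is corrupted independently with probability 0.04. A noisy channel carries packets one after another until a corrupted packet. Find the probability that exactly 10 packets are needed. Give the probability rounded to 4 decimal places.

Geometric (trials to first success), p = 0.04.
P(Y = 10) = (1−p)^9 · p = 0.69253 · 0.04 = 0.027701

0.0277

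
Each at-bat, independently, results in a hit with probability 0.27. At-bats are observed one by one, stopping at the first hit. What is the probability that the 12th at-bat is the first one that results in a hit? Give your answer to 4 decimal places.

0.0085

Geometric (trials to first success), p = 0.27.
P(Y = 12) = (1−p)^11 · p = 0.031373 · 0.27 = 0.008471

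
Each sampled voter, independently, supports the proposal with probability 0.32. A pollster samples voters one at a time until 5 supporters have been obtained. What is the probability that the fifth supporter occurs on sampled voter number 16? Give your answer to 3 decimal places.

0.066

Y = trial on which the fifth success occurs; negative binomial, r=5, p=0.32.
P(Y=16) = C(15,4) · p^5 · (1−p)^11
= 1365 · 0.0033554 · 0.014375 = 0.06584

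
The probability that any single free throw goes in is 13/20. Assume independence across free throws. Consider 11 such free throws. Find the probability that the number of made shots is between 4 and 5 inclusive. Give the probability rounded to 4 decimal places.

X ~ Binomial(11, 0.65); P(4 ≤ X ≤ 5) = Σ C(11,k) p^k (1−p)^(11−k) over k:
  k=4: C(11,4)·0.65^4·0.35^7 = 0.037900
  k=5: C(11,5)·0.65^5·0.35^6 = 0.098541
Total = 0.136441

0.1364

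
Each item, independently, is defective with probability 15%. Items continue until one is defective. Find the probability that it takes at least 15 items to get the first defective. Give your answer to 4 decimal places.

0.1028

Y = number of items to the first success; geometric, p = 0.15.
P(Y > 14) = P(first 14 all fail) = (1−p)^14 = 0.102770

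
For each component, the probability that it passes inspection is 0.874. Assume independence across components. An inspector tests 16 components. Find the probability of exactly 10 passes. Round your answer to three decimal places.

X ~ Binomial(n=16, p=0.874).
P(X=10) = C(16,10) · p^10 · (1−p)^6
= 8008 · 0.26008 · 4.0015e-06 = 0.00833

0.008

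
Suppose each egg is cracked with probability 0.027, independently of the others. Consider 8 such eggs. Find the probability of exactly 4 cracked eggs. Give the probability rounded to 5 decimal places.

X ~ Binomial(n=8, p=0.027).
P(X=4) = C(8,4) · p^4 · (1−p)^4
= 70 · 5.3144e-07 · 0.8963 = 0.0000333

0.00003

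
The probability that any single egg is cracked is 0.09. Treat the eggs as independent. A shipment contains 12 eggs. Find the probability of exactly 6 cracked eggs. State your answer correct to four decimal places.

0.0003

X ~ Binomial(n=12, p=0.09).
P(X=6) = C(12,6) · p^6 · (1−p)^6
= 924 · 5.3144e-07 · 0.56787 = 0.000279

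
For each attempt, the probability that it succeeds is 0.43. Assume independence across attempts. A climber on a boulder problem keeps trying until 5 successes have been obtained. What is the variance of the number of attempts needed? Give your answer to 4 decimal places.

Y = total attempts until the fifth success; negative binomial with r=5, p=0.43.
Var(Y) = r(1−p)/p² = 5·0.57 / 0.43² = 15.413737

15.4137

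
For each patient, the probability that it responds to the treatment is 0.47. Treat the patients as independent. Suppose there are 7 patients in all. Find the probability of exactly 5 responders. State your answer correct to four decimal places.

0.1353

X ~ Binomial(n=7, p=0.47).
P(X=5) = C(7,5) · p^5 · (1−p)^2
= 21 · 0.022935 · 0.2809 = 0.135288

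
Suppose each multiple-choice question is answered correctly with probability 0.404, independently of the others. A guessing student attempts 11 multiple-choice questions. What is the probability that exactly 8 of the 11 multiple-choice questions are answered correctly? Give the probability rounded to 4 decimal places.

X ~ Binomial(n=11, p=0.404).
P(X=8) = C(11,8) · p^8 · (1−p)^3
= 165 · 0.00070966 · 0.21171 = 0.024790

0.0248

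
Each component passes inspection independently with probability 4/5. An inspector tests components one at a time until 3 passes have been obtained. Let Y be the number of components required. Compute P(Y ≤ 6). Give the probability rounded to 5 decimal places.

Finishing within 6 components ⇔ at least 3 successes in the first 6. With X ~ Binomial(6, 0.80), P(Y ≤ 6) = 1 − P(X ≤ 2).
  k=0: C(6,0)·0.80^0·0.20^6 = 0.0000640
  k=1: C(6,1)·0.80^1·0.20^5 = 0.0015360
  k=2: C(6,2)·0.80^2·0.20^4 = 0.0153600
1 − 0.0169600 = 0.9830400

0.98304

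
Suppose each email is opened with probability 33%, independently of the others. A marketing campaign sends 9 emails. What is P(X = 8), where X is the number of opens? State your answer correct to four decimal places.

0.0008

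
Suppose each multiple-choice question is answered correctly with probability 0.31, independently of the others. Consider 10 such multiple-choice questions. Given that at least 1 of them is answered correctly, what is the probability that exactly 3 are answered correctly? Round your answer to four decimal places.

0.2729

X ~ Binomial(10, 0.31). Want P(X=3 | X≥1) = P(X=3) / P(X≥1).
P(X=3) = C(10,3)·0.31^3·0.69^7 = 0.266201
P(X≥1) = 1 − 0.024462 = 0.975538
Ratio = 0.266201 / 0.975538 = 0.272876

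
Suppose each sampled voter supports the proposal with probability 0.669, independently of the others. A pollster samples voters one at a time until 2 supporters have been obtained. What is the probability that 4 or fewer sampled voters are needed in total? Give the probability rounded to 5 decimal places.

0.89095

Finishing within 4 sampled voters ⇔ at least 2 successes in the first 4. With X ~ Binomial(4, 0.669), P(Y ≤ 4) = 1 − P(X ≤ 1).
  k=0: C(4,0)·0.669^0·0.331^4 = 0.0120036
  k=1: C(4,1)·0.669^1·0.331^3 = 0.0970443
1 − 0.1090479 = 0.8909521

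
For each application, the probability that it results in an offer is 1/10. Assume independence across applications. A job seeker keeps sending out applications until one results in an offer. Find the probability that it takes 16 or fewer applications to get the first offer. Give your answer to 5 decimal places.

Y = number of applications to the first success; geometric, p = 0.10.
P(Y ≤ 16) = 1 − (1−p)^16 = 1 − 0.1853020 = 0.8146980

0.81470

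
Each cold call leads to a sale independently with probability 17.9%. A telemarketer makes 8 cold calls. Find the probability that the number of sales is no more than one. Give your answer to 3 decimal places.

0.566

X ~ Binomial(8, 0.179); P(X ≤ 1) = Σ C(8,k) p^k (1−p)^(8−k) over k:
  k=0: C(8,0)·0.179^0·0.821^8 = 0.20642
  k=1: C(8,1)·0.179^1·0.821^7 = 0.36004
Total = 0.56645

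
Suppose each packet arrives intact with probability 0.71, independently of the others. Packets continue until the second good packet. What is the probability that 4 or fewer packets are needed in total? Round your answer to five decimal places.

0.92366

Finishing within 4 packets ⇔ at least 2 successes in the first 4. With X ~ Binomial(4, 0.71), P(Y ≤ 4) = 1 − P(X ≤ 1).
  k=0: C(4,0)·0.71^0·0.29^4 = 0.0070728
  k=1: C(4,1)·0.71^1·0.29^3 = 0.0692648
1 − 0.0763376 = 0.9236624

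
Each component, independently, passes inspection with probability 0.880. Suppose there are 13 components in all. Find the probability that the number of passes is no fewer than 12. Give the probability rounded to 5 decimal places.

X ~ Binomial(13, 0.88); P(X ≥ 12) = Σ C(13,k) p^k (1−p)^(13−k) over k:
  k=12: C(13,12)·0.88^12·0.12^1 = 0.3364470
  k=13: C(13,13)·0.88^13·0.12^0 = 0.1897906
Total = 0.5262376

0.52624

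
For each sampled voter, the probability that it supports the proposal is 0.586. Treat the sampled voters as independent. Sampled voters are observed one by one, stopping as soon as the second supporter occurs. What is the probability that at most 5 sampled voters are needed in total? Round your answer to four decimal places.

0.9018

Finishing within 5 sampled voters ⇔ at least 2 successes in the first 5. With X ~ Binomial(5, 0.586), P(Y ≤ 5) = 1 − P(X ≤ 1).
  k=0: C(5,0)·0.586^0·0.414^5 = 0.012162
  k=1: C(5,1)·0.586^1·0.414^4 = 0.086073
1 − 0.098235 = 0.901765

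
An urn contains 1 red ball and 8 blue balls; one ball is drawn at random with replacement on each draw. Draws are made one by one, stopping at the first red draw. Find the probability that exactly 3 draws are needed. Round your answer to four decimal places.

0.0878

Geometric (trials to first success), p = 0.111111.
P(Y = 3) = (1−p)^2 · p = 0.79012 · 0.111111 = 0.087791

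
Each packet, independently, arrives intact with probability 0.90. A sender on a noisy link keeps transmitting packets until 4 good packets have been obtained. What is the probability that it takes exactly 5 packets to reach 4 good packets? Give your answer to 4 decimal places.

0.2624

Y = trial on which the fourth success occurs; negative binomial, r=4, p=0.90.
P(Y=5) = C(4,3) · p^4 · (1−p)^1
= 4 · 0.6561 · 0.1 = 0.262440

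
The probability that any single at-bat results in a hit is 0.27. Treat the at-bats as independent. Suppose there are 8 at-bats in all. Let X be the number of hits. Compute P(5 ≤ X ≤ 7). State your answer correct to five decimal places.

X ~ Binomial(8, 0.27); P(5 ≤ X ≤ 7) = Σ C(8,k) p^k (1−p)^(8−k) over k:
  k=5: C(8,5)·0.27^5·0.73^3 = 0.0312590
  k=6: C(8,6)·0.27^6·0.73^2 = 0.0057808
  k=7: C(8,7)·0.27^7·0.73^1 = 0.0006109
Total = 0.0376507

0.03765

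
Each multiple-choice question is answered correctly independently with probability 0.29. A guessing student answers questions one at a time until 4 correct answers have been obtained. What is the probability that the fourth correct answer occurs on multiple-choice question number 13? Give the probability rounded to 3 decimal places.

Y = trial on which the fourth success occurs; negative binomial, r=4, p=0.29.
P(Y=13) = C(12,3) · p^4 · (1−p)^9
= 220 · 0.0070728 · 0.045849 = 0.07134

0.071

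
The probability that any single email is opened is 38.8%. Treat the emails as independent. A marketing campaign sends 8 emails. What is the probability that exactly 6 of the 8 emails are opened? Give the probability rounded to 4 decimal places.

X ~ Binomial(n=8, p=0.388).
P(X=6) = C(8,6) · p^6 · (1−p)^2
= 28 · 0.0034119 · 0.37454 = 0.035781

0.0358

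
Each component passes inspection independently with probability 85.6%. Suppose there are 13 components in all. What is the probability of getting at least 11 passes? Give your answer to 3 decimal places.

0.715

X ~ Binomial(13, 0.856); P(X ≥ 11) = Σ C(13,k) p^k (1−p)^(13−k) over k:
  k=11: C(13,11)·0.856^11·0.144^2 = 0.29244
  k=12: C(13,12)·0.856^12·0.144^1 = 0.28973
  k=13: C(13,13)·0.856^13·0.144^0 = 0.13248
Total = 0.71465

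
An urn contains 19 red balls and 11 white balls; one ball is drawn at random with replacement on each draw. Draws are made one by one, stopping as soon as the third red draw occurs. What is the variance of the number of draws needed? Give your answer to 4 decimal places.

Y = total draws until the third success; negative binomial with r=3, p=0.633333.
Var(Y) = r(1−p)/p² = 3·0.366667 / 0.633333² = 2.742382

2.7424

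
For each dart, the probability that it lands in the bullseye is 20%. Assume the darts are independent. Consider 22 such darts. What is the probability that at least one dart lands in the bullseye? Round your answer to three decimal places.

P(at least one) = 1 − P(none) = 1 − (1 − 0.20)^22
= 1 − 0.00738 = 0.99262

0.993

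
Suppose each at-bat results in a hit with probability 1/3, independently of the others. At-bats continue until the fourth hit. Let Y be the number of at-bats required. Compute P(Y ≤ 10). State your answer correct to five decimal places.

Finishing within 10 at-bats ⇔ at least 4 successes in the first 10. With X ~ Binomial(10, 0.333333), P(Y ≤ 10) = 1 − P(X ≤ 3).
  k=0: C(10,0)·0.333333^0·0.666667^10 = 0.0173415
  k=1: C(10,1)·0.333333^1·0.666667^9 = 0.0867076
  k=2: C(10,2)·0.333333^2·0.666667^8 = 0.1950922
  k=3: C(10,3)·0.333333^3·0.666667^7 = 0.2601229
1 − 0.5592643 = 0.4407357

0.44074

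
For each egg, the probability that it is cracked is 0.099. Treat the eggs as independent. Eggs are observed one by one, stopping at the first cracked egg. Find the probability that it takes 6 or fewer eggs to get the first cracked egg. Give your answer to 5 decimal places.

0.46501

Y = number of eggs to the first success; geometric, p = 0.099.
P(Y ≤ 6) = 1 − (1−p)^6 = 1 − 0.5349938 = 0.4650062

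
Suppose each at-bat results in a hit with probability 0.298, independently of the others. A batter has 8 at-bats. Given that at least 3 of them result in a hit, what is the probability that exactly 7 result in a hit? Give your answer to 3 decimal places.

X ~ Binomial(8, 0.298). Want P(X=7 | X≥3) = P(X=7) / P(X≥3).
P(X=7) = C(8,7)·0.298^7·0.702^1 = 0.00117
P(X≥3) = 1 − 0.05898 − 0.20029 − 0.29759 = 0.44314
Ratio = 0.00117 / 0.44314 = 0.00264

0.003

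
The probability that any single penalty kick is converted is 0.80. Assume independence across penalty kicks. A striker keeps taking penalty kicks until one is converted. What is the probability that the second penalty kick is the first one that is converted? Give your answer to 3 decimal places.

0.160

Geometric (trials to first success), p = 0.80.
P(Y = 2) = (1−p)^1 · p = 0.2 · 0.80 = 0.16000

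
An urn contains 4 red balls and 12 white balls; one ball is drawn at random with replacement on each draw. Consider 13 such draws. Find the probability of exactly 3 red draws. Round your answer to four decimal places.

X ~ Binomial(n=13, p=0.25).
P(X=3) = C(13,3) · p^3 · (1−p)^10
= 286 · 0.015625 · 0.056314 = 0.251651

0.2517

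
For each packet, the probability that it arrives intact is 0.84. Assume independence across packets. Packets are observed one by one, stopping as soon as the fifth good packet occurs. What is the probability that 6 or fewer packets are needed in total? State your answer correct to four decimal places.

0.7528

Finishing within 6 packets ⇔ at least 5 successes in the first 6. With X ~ Binomial(6, 0.84), P(Y ≤ 6) = 1 − P(X ≤ 4).
  k=0: C(6,0)·0.84^0·0.16^6 = 0.000017
  k=1: C(6,1)·0.84^1·0.16^5 = 0.000528
  k=2: C(6,2)·0.84^2·0.16^4 = 0.006936
  k=3: C(6,3)·0.84^3·0.16^3 = 0.048554
  k=4: C(6,4)·0.84^4·0.16^2 = 0.191183
1 − 0.247219 = 0.752781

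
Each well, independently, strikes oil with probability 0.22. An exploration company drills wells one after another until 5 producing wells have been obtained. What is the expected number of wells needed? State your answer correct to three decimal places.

Y = total wells until the fifth success; negative binomial with r=5, p=0.22.
E[Y] = r / p = 5 / 0.22 = 22.72727

22.727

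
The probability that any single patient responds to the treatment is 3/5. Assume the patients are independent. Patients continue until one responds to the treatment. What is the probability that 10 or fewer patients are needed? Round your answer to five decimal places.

0.99990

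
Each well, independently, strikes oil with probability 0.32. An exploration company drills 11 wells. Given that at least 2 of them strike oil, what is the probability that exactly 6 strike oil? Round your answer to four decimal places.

0.0792

X ~ Binomial(11, 0.32). Want P(X=6 | X≥2) = P(X=6) / P(X≥2).
P(X=6) = C(11,6)·0.32^6·0.68^5 = 0.072125
P(X≥2) = 1 − 0.014375 − 0.074410 = 0.911215
Ratio = 0.072125 / 0.911215 = 0.079153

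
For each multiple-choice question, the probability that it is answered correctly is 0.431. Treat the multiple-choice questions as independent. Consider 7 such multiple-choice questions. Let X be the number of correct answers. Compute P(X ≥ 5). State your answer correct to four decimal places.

X ~ Binomial(7, 0.431); P(X ≥ 5) = Σ C(7,k) p^k (1−p)^(7−k) over k:
  k=5: C(7,5)·0.431^5·0.569^2 = 0.101118
  k=6: C(7,6)·0.431^6·0.569^1 = 0.025531
  k=7: C(7,7)·0.431^7·0.569^0 = 0.002763
Total = 0.129413

0.1294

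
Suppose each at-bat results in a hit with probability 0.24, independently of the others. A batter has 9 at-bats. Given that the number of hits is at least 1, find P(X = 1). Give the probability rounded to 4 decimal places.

X ~ Binomial(9, 0.24). Want P(X=1 | X≥1) = P(X=1) / P(X≥1).
P(X=1) = C(9,1)·0.24^1·0.76^8 = 0.240416
P(X≥1) = 1 − 0.084591 = 0.915409
Ratio = 0.240416 / 0.915409 = 0.262632

0.2626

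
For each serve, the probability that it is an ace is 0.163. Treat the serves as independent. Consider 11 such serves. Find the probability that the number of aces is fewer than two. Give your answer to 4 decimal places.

0.4438

X ~ Binomial(11, 0.163); P(X ≤ 1) = Σ C(11,k) p^k (1−p)^(11−k) over k:
  k=0: C(11,0)·0.163^0·0.837^11 = 0.141247
  k=1: C(11,1)·0.163^1·0.837^10 = 0.302576
Total = 0.443824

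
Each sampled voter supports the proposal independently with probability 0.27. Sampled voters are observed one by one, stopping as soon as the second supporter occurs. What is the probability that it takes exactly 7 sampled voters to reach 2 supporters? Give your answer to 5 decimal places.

Y = trial on which the second success occurs; negative binomial, r=2, p=0.27.
P(Y=7) = C(6,1) · p^2 · (1−p)^5
= 6 · 0.0729 · 0.20731 = 0.0906762

0.09068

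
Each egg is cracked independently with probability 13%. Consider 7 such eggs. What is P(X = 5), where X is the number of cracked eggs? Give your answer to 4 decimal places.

0.0006

X ~ Binomial(n=7, p=0.13).
P(X=5) = C(7,5) · p^5 · (1−p)^2
= 21 · 3.7129e-05 · 0.7569 = 0.000590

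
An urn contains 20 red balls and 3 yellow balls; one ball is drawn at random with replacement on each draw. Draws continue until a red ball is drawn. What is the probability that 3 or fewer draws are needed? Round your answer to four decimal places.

0.9978

Y = number of draws to the first success; geometric, p = 0.869565.
P(Y ≤ 3) = 1 − (1−p)^3 = 1 − 0.002219 = 0.997781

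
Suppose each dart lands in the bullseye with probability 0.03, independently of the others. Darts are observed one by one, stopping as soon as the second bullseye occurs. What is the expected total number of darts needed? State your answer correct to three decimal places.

Y = total darts until the second success; negative binomial with r=2, p=0.03.
E[Y] = r / p = 2 / 0.03 = 66.66667

66.667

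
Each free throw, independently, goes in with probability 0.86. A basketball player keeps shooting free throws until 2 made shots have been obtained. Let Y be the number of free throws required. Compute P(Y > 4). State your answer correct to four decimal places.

0.0098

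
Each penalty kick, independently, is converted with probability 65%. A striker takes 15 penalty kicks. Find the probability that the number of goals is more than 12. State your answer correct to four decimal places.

X ~ Binomial(15, 0.65); P(X ≥ 13) = Σ C(15,k) p^k (1−p)^(15−k) over k:
  k=13: C(15,13)·0.65^13·0.35^2 = 0.047555
  k=14: C(15,14)·0.65^14·0.35^1 = 0.012617
  k=15: C(15,15)·0.65^15·0.35^0 = 0.001562
Total = 0.061734

0.0617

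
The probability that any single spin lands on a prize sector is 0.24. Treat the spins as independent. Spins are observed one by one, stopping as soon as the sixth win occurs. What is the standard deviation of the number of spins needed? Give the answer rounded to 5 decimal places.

Y = total spins until the sixth success; negative binomial with r=6, p=0.24.
SD(Y) = √[r(1−p)/p²] = √(79.1666667) = 8.8975652

8.89757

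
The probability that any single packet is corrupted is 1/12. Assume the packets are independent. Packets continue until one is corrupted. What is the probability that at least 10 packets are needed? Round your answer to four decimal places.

0.4570

Y = number of packets to the first success; geometric, p = 0.083333.
P(Y > 9) = P(first 9 all fail) = (1−p)^9 = 0.456986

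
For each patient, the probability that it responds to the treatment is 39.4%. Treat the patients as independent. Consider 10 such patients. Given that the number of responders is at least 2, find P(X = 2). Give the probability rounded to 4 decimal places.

X ~ Binomial(10, 0.394). Want P(X=2 | X≥2) = P(X=2) / P(X≥2).
P(X=2) = C(10,2)·0.394^2·0.606^8 = 0.127053
P(X≥2) = 1 − 0.006679 − 0.043426 = 0.949895
Ratio = 0.127053 / 0.949895 = 0.133755

0.1338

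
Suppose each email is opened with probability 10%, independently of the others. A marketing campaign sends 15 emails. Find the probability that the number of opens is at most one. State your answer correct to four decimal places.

0.5490

X ~ Binomial(15, 0.10); P(X ≤ 1) = Σ C(15,k) p^k (1−p)^(15−k) over k:
  k=0: C(15,0)·0.10^0·0.90^15 = 0.205891
  k=1: C(15,1)·0.10^1·0.90^14 = 0.343152
Total = 0.549043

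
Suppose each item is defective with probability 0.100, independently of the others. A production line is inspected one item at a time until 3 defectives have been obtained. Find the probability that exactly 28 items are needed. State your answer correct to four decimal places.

Y = trial on which the third success occurs; negative binomial, r=3, p=0.10.
P(Y=28) = C(27,2) · p^3 · (1−p)^25
= 351 · 0.001 · 0.07179 = 0.025198

0.0252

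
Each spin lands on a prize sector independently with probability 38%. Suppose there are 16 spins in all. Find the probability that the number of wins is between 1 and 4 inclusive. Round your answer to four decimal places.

0.2101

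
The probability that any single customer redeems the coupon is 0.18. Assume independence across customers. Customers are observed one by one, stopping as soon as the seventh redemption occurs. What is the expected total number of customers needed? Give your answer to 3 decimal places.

38.889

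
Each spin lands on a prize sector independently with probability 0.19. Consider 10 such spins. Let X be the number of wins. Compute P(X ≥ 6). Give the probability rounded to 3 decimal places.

X ~ Binomial(10, 0.19); P(X ≥ 6) = Σ C(10,k) p^k (1−p)^(10−k) over k:
  k=6: C(10,6)·0.19^6·0.81^4 = 0.00425
  k=7: C(10,7)·0.19^7·0.81^3 = 0.00057
  k=8: C(10,8)·0.19^8·0.81^2 = 0.00005
  k=9: C(10,9)·0.19^9·0.81^1 = 0.00000
  k=10: C(10,10)·0.19^10·0.81^0 = 0.00000
Total = 0.00488

0.005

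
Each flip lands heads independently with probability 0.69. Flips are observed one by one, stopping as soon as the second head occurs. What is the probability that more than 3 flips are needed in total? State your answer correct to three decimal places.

0.229

Needing more than 3 flips ⇔ fewer than 2 successes in the first 3. With X ~ Binomial(3, 0.69), P(Y > 3) = P(X ≤ 1).
  k=0: C(3,0)·0.69^0·0.31^3 = 0.02979
  k=1: C(3,1)·0.69^1·0.31^2 = 0.19893
P(X ≤ 1) = 0.22872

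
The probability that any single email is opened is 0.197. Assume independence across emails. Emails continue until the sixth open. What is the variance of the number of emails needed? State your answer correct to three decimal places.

124.146

Y = total emails until the sixth success; negative binomial with r=6, p=0.197.
Var(Y) = r(1−p)/p² = 6·0.803 / 0.197² = 124.14646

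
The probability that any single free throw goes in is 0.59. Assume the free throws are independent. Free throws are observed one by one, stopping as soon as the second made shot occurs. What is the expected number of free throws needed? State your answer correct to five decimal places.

Y = total free throws until the second success; negative binomial with r=2, p=0.59.
E[Y] = r / p = 2 / 0.59 = 3.3898305

3.38983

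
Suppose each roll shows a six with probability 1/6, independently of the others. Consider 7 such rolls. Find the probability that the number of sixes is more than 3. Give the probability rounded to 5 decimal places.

X ~ Binomial(7, 0.166667); P(X ≥ 4) = Σ C(7,k) p^k (1−p)^(7−k) over k:
  k=4: C(7,4)·0.166667^4·0.833333^3 = 0.0156286
  k=5: C(7,5)·0.166667^5·0.833333^2 = 0.0018754
  k=6: C(7,6)·0.166667^6·0.833333^1 = 0.0001250
  k=7: C(7,7)·0.166667^7·0.833333^0 = 0.0000036
Total = 0.0176326

0.01763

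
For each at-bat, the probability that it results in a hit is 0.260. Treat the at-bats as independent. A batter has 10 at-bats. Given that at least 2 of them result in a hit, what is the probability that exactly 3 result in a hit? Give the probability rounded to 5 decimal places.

0.32952

X ~ Binomial(10, 0.26). Want P(X=3 | X≥2) = P(X=3) / P(X≥2).
P(X=3) = C(10,3)·0.26^3·0.74^7 = 0.2562851
P(X≥2) = 1 − 0.0492399 − 0.1730051 = 0.7777550
Ratio = 0.2562851 / 0.7777550 = 0.3295190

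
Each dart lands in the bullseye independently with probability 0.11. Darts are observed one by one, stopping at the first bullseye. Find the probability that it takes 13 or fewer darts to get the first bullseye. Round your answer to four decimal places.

0.7802

Y = number of darts to the first success; geometric, p = 0.11.
P(Y ≤ 13) = 1 − (1−p)^13 = 1 − 0.219821 = 0.780179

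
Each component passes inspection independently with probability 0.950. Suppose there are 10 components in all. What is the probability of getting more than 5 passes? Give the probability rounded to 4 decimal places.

0.9999

X ~ Binomial(10, 0.95); P(X ≥ 6) = Σ C(10,k) p^k (1−p)^(10−k) over k:
  k=6: C(10,6)·0.95^6·0.05^4 = 0.000965
  k=7: C(10,7)·0.95^7·0.05^3 = 0.010475
  k=8: C(10,8)·0.95^8·0.05^2 = 0.074635
  k=9: C(10,9)·0.95^9·0.05^1 = 0.315125
  k=10: C(10,10)·0.95^10·0.05^0 = 0.598737
Total = 0.999936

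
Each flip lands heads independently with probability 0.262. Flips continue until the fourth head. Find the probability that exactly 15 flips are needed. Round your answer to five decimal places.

Y = trial on which the fourth success occurs; negative binomial, r=4, p=0.262.
P(Y=15) = C(14,3) · p^4 · (1−p)^11
= 364 · 0.004712 · 0.035369 = 0.0606634

0.06066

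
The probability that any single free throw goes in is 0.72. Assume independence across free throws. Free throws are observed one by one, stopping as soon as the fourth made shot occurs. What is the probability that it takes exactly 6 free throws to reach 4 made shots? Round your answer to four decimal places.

Y = trial on which the fourth success occurs; negative binomial, r=4, p=0.72.
P(Y=6) = C(5,3) · p^4 · (1−p)^2
= 10 · 0.26874 · 0.0784 = 0.210691

0.2107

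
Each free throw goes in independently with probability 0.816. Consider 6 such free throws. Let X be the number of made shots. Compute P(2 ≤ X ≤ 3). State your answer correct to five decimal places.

X ~ Binomial(6, 0.816); P(2 ≤ X ≤ 3) = Σ C(6,k) p^k (1−p)^(6−k) over k:
  k=2: C(6,2)·0.816^2·0.184^4 = 0.0114483
  k=3: C(6,3)·0.816^3·0.184^3 = 0.0676946
Total = 0.0791429

0.07914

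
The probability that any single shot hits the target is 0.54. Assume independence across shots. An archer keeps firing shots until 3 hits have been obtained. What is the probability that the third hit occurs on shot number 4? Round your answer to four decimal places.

0.2173

Y = trial on which the third success occurs; negative binomial, r=3, p=0.54.
P(Y=4) = C(3,2) · p^3 · (1−p)^1
= 3 · 0.15746 · 0.46 = 0.217300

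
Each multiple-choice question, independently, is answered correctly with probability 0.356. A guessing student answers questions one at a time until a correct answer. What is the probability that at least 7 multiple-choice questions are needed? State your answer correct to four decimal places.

0.0713

Y = number of multiple-choice questions to the first success; geometric, p = 0.356.
P(Y > 6) = P(first 6 all fail) = (1−p)^6 = 0.071337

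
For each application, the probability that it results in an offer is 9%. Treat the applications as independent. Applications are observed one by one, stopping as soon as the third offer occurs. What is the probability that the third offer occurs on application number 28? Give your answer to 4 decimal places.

0.0242

Y = trial on which the third success occurs; negative binomial, r=3, p=0.09.
P(Y=28) = C(27,2) · p^3 · (1−p)^25
= 351 · 0.000729 · 0.094631 = 0.024214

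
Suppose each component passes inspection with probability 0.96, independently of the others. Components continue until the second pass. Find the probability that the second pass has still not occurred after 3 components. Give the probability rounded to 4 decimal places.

0.0047

Needing more than 3 components ⇔ fewer than 2 successes in the first 3. With X ~ Binomial(3, 0.96), P(Y > 3) = P(X ≤ 1).
  k=0: C(3,0)·0.96^0·0.04^3 = 0.000064
  k=1: C(3,1)·0.96^1·0.04^2 = 0.004608
P(X ≤ 1) = 0.004672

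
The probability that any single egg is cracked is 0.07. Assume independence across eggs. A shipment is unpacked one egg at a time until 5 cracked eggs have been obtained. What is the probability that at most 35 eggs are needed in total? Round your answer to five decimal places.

Finishing within 35 eggs ⇔ at least 5 successes in the first 35. With X ~ Binomial(35, 0.07), P(Y ≤ 35) = 1 − P(X ≤ 4).
  k=0: C(35,0)·0.07^0·0.93^35 = 0.0788684
  k=1: C(35,1)·0.07^1·0.93^34 = 0.2077717
  k=2: C(35,2)·0.07^2·0.93^33 = 0.2658584
  k=3: C(35,3)·0.07^3·0.93^32 = 0.2201193
  k=4: C(35,4)·0.07^4·0.93^31 = 0.1325450
1 − 0.9051627 = 0.0948373

0.09484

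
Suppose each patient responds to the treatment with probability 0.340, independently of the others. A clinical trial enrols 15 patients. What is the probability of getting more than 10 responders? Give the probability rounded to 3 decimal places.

X ~ Binomial(15, 0.34); P(X ≥ 11) = Σ C(15,k) p^k (1−p)^(15−k) over k:
  k=11: C(15,11)·0.34^11·0.66^4 = 0.00182
  k=12: C(15,12)·0.34^12·0.66^3 = 0.00031
  k=13: C(15,13)·0.34^13·0.66^2 = 0.00004
  k=14: C(15,14)·0.34^14·0.66^1 = 0.00000
  k=15: C(15,15)·0.34^15·0.66^0 = 0.00000
Total = 0.00217

0.002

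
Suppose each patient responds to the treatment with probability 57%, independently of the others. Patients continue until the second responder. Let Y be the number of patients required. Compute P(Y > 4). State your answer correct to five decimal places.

0.21546

Needing more than 4 patients ⇔ fewer than 2 successes in the first 4. With X ~ Binomial(4, 0.57), P(Y > 4) = P(X ≤ 1).
  k=0: C(4,0)·0.57^0·0.43^4 = 0.0341880
  k=1: C(4,1)·0.57^1·0.43^3 = 0.1812760
P(X ≤ 1) = 0.2154640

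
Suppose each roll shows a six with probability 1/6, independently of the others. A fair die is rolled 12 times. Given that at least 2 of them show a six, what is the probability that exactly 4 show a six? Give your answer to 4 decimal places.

X ~ Binomial(12, 0.166667). Want P(X=4 | X≥2) = P(X=4) / P(X≥2).
P(X=4) = C(12,4)·0.166667^4·0.833333^8 = 0.088828
P(X≥2) = 1 − 0.112157 − 0.269176 = 0.618667
Ratio = 0.088828 / 0.618667 = 0.143580

0.1436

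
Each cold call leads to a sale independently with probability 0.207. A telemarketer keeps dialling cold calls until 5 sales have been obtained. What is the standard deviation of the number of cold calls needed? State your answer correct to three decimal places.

Y = total cold calls until the fifth success; negative binomial with r=5, p=0.207.
SD(Y) = √[r(1−p)/p²] = √(92.53425) = 9.61947

9.619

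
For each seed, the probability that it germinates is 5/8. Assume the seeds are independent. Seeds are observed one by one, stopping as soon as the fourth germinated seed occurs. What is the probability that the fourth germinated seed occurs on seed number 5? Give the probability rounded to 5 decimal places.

0.22888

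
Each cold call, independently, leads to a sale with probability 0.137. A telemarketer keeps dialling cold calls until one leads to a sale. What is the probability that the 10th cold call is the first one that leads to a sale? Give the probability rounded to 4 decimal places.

Geometric (trials to first success), p = 0.137.
P(Y = 10) = (1−p)^9 · p = 0.26552 · 0.137 = 0.036376

0.0364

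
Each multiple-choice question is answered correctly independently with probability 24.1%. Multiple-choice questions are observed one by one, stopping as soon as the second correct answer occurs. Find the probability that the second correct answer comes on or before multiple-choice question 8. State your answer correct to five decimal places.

Finishing within 8 multiple-choice questions ⇔ at least 2 successes in the first 8. With X ~ Binomial(8, 0.241), P(Y ≤ 8) = 1 − P(X ≤ 1).
  k=0: C(8,0)·0.241^0·0.759^8 = 0.1101372
  k=1: C(8,1)·0.241^1·0.759^7 = 0.2797689
1 − 0.3899062 = 0.6100938

0.61009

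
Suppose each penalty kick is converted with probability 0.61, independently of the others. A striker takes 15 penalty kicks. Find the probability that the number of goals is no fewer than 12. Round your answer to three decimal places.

X ~ Binomial(15, 0.61); P(X ≥ 12) = Σ C(15,k) p^k (1−p)^(15−k) over k:
  k=12: C(15,12)·0.61^12·0.39^3 = 0.07164
  k=13: C(15,13)·0.61^13·0.39^2 = 0.02586
  k=14: C(15,14)·0.61^14·0.39^1 = 0.00578
  k=15: C(15,15)·0.61^15·0.39^0 = 0.00060
Total = 0.10388

0.104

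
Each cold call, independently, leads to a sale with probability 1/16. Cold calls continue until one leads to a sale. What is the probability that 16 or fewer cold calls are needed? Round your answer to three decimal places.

0.644

Y = number of cold calls to the first success; geometric, p = 0.0625.
P(Y ≤ 16) = 1 − (1−p)^16 = 1 − 0.35607 = 0.64393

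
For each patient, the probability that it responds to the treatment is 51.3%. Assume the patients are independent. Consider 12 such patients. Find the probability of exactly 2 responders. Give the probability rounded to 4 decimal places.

0.0130

X ~ Binomial(n=12, p=0.513).
P(X=2) = C(12,2) · p^2 · (1−p)^10
= 66 · 0.26317 · 0.00075039 = 0.013034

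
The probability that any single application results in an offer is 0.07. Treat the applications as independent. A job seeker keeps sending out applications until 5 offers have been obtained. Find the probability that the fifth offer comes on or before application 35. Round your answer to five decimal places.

Finishing within 35 applications ⇔ at least 5 successes in the first 35. With X ~ Binomial(35, 0.07), P(Y ≤ 35) = 1 − P(X ≤ 4).
  k=0: C(35,0)·0.07^0·0.93^35 = 0.0788684
  k=1: C(35,1)·0.07^1·0.93^34 = 0.2077717
  k=2: C(35,2)·0.07^2·0.93^33 = 0.2658584
  k=3: C(35,3)·0.07^3·0.93^32 = 0.2201193
  k=4: C(35,4)·0.07^4·0.93^31 = 0.1325450
1 − 0.9051627 = 0.0948373

0.09484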